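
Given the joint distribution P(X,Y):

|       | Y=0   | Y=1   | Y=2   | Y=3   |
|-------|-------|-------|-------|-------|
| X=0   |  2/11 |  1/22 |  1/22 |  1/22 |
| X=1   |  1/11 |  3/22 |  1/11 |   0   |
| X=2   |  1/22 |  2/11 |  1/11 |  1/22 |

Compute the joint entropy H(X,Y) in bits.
3.2433 bits

H(X,Y) = -Σ_{x,y} P(x,y) log₂ P(x,y). Per-cell terms -P(x,y)·log₂P(x,y):
  X=0: 0.44717, 0.20270, 0.20270, 0.20270
  X=1: 0.31449, 0.39197, 0.31449, 0.00000
  X=2: 0.20270, 0.44717, 0.31449, 0.20270
  (cells with P = 0 contribute 0)
Sum of the 12 terms: H(X,Y) = 3.2433 bits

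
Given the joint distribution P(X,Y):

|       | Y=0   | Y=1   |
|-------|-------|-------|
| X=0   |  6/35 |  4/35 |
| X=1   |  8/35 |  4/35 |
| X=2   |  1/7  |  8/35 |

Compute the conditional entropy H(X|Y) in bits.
1.5312 bits

H(X|Y) = H(X,Y) - H(Y)

H(X,Y) = -Σ_{x,y} P(x,y) log₂ P(x,y). Per-cell terms -P(x,y)·log₂P(x,y):
  X=0: 0.4362, 0.3576
  X=1: 0.4867, 0.3576
  X=2: 0.4011, 0.4867
Sum of the 6 terms: H(X,Y) = 2.5259 bits

Marginal of Y (column sums):
  P(Y=0) = 6/35 + 8/35 + 1/7 = 19/35
  P(Y=1) = 4/35 + 4/35 + 8/35 = 16/35
H(Y) = -[(19/35)·log₂(19/35) + (16/35)·log₂(16/35)]
  = 0.4785 + 0.5162 = 0.9947 bits

H(X|Y) = H(X,Y) - H(Y) = 2.5259 - 0.9947 = 1.5312 bits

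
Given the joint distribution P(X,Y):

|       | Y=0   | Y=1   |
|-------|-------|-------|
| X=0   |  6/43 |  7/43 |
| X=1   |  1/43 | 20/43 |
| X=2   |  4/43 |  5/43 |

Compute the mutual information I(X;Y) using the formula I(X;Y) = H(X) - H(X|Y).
0.1770 bits

I(X;Y) = H(X) - H(X|Y)

Marginal of X (row sums):
  P(X=0) = 6/43 + 7/43 = 13/43
  P(X=1) = 1/43 + 20/43 = 21/43
  P(X=2) = 4/43 + 5/43 = 9/43
H(X) = -[(13/43)·log₂(13/43) + (21/43)·log₂(21/43) + (9/43)·log₂(9/43)]
  = 0.52176 + 0.50495 + 0.47226 = 1.49897 bits

Marginal of Y (column sums):
  P(Y=0) = 6/43 + 1/43 + 4/43 = 11/43
  P(Y=1) = 7/43 + 20/43 + 5/43 = 32/43
H(X|Y) = Σ_y P(y)·H(X|Y=y):
  Y=0: P(Y=0) = 11/43, P(X|Y=0) = (6/11, 1/11, 4/11) → H(X|Y=0) = 1.32218
  Y=1: P(Y=1) = 32/43, P(X|Y=1) = (7/32, 5/8, 5/32) → H(X|Y=1) = 1.32188
H(X|Y) = (11/43)·1.32218 + (32/43)·1.32188 = 1.32196 bits

I(X;Y) = H(X) - H(X|Y) = 1.49897 - 1.32196 = 0.1770 bits

Cross-check via I(X;Y) = H(X) + H(Y) - H(X,Y): computing H(Y) from the column sums and H(X,Y) from the 6 cells in the same way gives H(Y) = 0.82036 bits and H(X,Y) = 2.14232 bits, so
I(X;Y) = 1.49897 + 0.82036 - 2.14232 = 0.1770 bits ✓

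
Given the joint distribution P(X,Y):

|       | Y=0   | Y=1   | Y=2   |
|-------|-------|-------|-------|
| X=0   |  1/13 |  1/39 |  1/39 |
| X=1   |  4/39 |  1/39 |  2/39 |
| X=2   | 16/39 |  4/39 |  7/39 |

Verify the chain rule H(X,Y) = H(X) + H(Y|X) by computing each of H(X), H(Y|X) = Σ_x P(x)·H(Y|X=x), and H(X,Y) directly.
H(X) = 1.1920 bits, H(Y|X) = 1.3650 bits, H(X,Y) = 2.5570 bits

Marginal of X (row sums):
  P(X=0) = 1/13 + 1/39 + 1/39 = 5/39
  P(X=1) = 4/39 + 1/39 + 2/39 = 7/39
  P(X=2) = 16/39 + 4/39 + 7/39 = 9/13
H(X) = -[(5/39)·log₂(5/39) + (7/39)·log₂(7/39) + (9/13)·log₂(9/13)]
  = 0.37993 + 0.44478 + 0.36728 = 1.1920 bits

H(Y|X) = Σ_x P(x)·H(Y|X=x):
  X=0: P(X=0) = 5/39, P(Y|X=0) = (3/5, 1/5, 1/5) → H(Y|X=0) = 1.37095
  X=1: P(X=1) = 7/39, P(Y|X=1) = (4/7, 1/7, 2/7) → H(Y|X=1) = 1.37878
  X=2: P(X=2) = 9/13, P(Y|X=2) = (16/27, 4/27, 7/27) → H(Y|X=2) = 1.36039
H(Y|X) = (5/39)·1.37095 + (7/39)·1.37878 + (9/13)·1.36039 = 1.3650 bits

H(X,Y) = -Σ_{x,y} P(x,y) log₂ P(x,y). Per-cell terms -P(x,y)·log₂P(x,y):
  X=0: 0.28465, 0.13552, 0.13552
  X=1: 0.33696, 0.13552, 0.21976
  X=2: 0.52734, 0.33696, 0.44478
Sum of the 9 terms: H(X,Y) = 2.5570 bits

Chain rule check:
  H(X) + H(Y|X) = 1.1920 + 1.3650 = 2.5570 bits
  H(X,Y) = 2.5570 bits
✓ Chain rule verified.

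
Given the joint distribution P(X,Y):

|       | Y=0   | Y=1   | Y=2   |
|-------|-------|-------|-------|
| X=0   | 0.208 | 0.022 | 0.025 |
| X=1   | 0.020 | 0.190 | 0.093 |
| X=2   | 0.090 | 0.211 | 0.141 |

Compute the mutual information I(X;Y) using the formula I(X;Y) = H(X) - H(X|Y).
0.3038 bits

I(X;Y) = H(X) - H(X|Y)

Marginal of X (row sums):
  P(X=0) = 0.208 + 0.022 + 0.025 = 0.255
  P(X=1) = 0.020 + 0.190 + 0.093 = 0.303
  P(X=2) = 0.090 + 0.211 + 0.141 = 0.442
H(X) = -[0.255·log₂(0.255) + 0.303·log₂(0.303) + 0.442·log₂(0.442)]
  = 0.502715 + 0.521951 + 0.520624 = 1.54529 bits

Marginal of Y (column sums):
  P(Y=0) = 0.208 + 0.020 + 0.090 = 0.318
  P(Y=1) = 0.022 + 0.190 + 0.211 = 0.423
  P(Y=2) = 0.025 + 0.093 + 0.141 = 0.259
H(X|Y) = Σ_y P(y)·H(X|Y=y):
  Y=0: P(Y=0) = 0.318, P(X|Y=0) = (104/159, 10/159, 15/53) → H(X|Y=0) = 1.166981
  Y=1: P(Y=1) = 0.423, P(X|Y=1) = (22/423, 190/423, 211/423) → H(X|Y=1) = 1.240987
  Y=2: P(Y=2) = 0.259, P(X|Y=2) = (25/259, 93/259, 141/259) → H(X|Y=2) = 1.333739
H(X|Y) = 0.318·1.166981 + 0.423·1.240987 + 0.259·1.333739 = 1.24148 bits

I(X;Y) = H(X) - H(X|Y) = 1.54529 - 1.24148 = 0.3038 bits

Cross-check via I(X;Y) = H(X) + H(Y) - H(X,Y): computing H(Y) from the column sums and H(X,Y) from the 9 cells in the same way gives H(Y) = 1.55546 bits and H(X,Y) = 2.79694 bits, so
I(X;Y) = 1.54529 + 1.55546 - 2.79694 = 0.3038 bits ✓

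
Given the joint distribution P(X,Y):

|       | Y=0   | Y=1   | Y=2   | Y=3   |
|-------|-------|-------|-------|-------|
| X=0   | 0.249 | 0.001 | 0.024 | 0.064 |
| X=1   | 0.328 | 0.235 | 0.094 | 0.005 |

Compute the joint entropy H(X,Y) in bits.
2.2697 bits

H(X,Y) = -Σ_{x,y} P(x,y) log₂ P(x,y). Per-cell terms -P(x,y)·log₂P(x,y):
  X=0: 0.4994, 0.0100, 0.1291, 0.2538
  X=1: 0.5275, 0.4910, 0.3207, 0.0382
Sum of the 8 terms: H(X,Y) = 2.2697 bits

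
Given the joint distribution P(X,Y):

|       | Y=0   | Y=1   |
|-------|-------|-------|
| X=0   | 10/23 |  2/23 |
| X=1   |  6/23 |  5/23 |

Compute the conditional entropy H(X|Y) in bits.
0.9266 bits

H(X|Y) = H(X,Y) - H(Y)

H(X,Y) = -Σ_{x,y} P(x,y) log₂ P(x,y). Per-cell terms -P(x,y)·log₂P(x,y):
  X=0: 0.5224495, 0.3063967
  X=1: 0.5057216, 0.4786161
Sum of the 4 terms: H(X,Y) = 1.813184 bits

Marginal of Y (column sums):
  P(Y=0) = 10/23 + 6/23 = 16/23
  P(Y=1) = 2/23 + 5/23 = 7/23
H(Y) = -[(16/23)·log₂(16/23) + (7/23)·log₂(7/23)]
  = 0.3642170 + 0.5223239 = 0.886541 bits

H(X|Y) = H(X,Y) - H(Y) = 1.813184 - 0.886541 = 0.9266 bits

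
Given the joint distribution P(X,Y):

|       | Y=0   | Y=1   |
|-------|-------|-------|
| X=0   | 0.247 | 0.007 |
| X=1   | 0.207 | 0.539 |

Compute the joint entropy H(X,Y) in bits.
1.4994 bits

H(X,Y) = -Σ_{x,y} P(x,y) log₂ P(x,y). Per-cell terms -P(x,y)·log₂P(x,y):
  X=0: 0.4983, 0.0501
  X=1: 0.4704, 0.4806
Sum of the 4 terms: H(X,Y) = 1.4994 bits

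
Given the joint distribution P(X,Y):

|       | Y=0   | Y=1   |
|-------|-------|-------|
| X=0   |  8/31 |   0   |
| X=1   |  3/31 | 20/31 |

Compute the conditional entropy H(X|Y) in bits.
0.3000 bits

H(X|Y) = H(X,Y) - H(Y)

H(X,Y) = -Σ_{x,y} P(x,y) log₂ P(x,y). Per-cell terms -P(x,y)·log₂P(x,y):
  X=0: 0.5043, 0.0000
  X=1: 0.3261, 0.4079
  (cells with P = 0 contribute 0)
Sum of the 4 terms: H(X,Y) = 1.2383 bits

Marginal of Y (column sums):
  P(Y=0) = 8/31 + 3/31 = 11/31
  P(Y=1) = 0 + 20/31 = 20/31
H(Y) = -[(11/31)·log₂(11/31) + (20/31)·log₂(20/31)]
  = 0.5304 + 0.4079 = 0.9383 bits

H(X|Y) = H(X,Y) - H(Y) = 1.2383 - 0.9383 = 0.3000 bits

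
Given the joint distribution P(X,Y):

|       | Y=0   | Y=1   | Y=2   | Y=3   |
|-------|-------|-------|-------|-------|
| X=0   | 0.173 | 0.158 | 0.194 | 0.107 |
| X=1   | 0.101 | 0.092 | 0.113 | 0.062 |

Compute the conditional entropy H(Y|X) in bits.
1.9683 bits

H(Y|X) = H(X,Y) - H(X)

H(X,Y) = -Σ_{x,y} P(x,y) log₂ P(x,y). Per-cell terms -P(x,y)·log₂P(x,y):
  X=0: 0.43789, 0.42060, 0.45898, 0.34500
  X=1: 0.33406, 0.31668, 0.35545, 0.24872
Sum of the 8 terms: H(X,Y) = 2.9174 bits

Marginal of X (row sums):
  P(X=0) = 0.173 + 0.158 + 0.194 + 0.107 = 0.632
  P(X=1) = 0.101 + 0.092 + 0.113 + 0.062 = 0.368
H(X) = -[0.632·log₂(0.632) + 0.368·log₂(0.368)]
  = 0.41839 + 0.53074 = 0.9491 bits

H(Y|X) = H(X,Y) - H(X) = 2.9174 - 0.9491 = 1.9683 bits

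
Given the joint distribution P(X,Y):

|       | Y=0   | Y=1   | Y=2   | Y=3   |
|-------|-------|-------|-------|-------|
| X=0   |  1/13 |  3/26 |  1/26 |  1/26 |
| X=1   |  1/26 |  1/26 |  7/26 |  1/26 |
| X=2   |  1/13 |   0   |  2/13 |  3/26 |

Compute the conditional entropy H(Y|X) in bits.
1.5476 bits

H(Y|X) = H(X,Y) - H(X)

H(X,Y) = -Σ_{x,y} P(x,y) log₂ P(x,y). Per-cell terms -P(x,y)·log₂P(x,y):
  X=0: 0.28465, 0.35948, 0.18079, 0.18079
  X=1: 0.18079, 0.18079, 0.50968, 0.18079
  X=2: 0.28465, 0.00000, 0.41545, 0.35948
  (cells with P = 0 contribute 0)
Sum of the 12 terms: H(X,Y) = 3.1173 bits

Marginal of X (row sums):
  P(X=0) = 1/13 + 3/26 + 1/26 + 1/26 = 7/26
  P(X=1) = 1/26 + 1/26 + 7/26 + 1/26 = 5/13
  P(X=2) = 1/13 + 0 + 2/13 + 3/26 = 9/26
H(X) = -[(7/26)·log₂(7/26) + (5/13)·log₂(5/13) + (9/26)·log₂(9/26)]
  = 0.50968 + 0.53020 + 0.52979 = 1.5697 bits

H(Y|X) = H(X,Y) - H(X) = 3.1173 - 1.5697 = 1.5476 bits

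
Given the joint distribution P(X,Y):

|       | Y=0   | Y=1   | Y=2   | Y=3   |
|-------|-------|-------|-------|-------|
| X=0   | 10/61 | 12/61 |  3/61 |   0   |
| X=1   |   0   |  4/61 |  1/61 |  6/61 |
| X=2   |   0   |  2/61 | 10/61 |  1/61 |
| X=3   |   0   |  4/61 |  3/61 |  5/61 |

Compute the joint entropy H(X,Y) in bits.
3.2408 bits

H(X,Y) = -Σ_{x,y} P(x,y) log₂ P(x,y). Per-cell terms -P(x,y)·log₂P(x,y):
  X=0: 0.42767, 0.46146, 0.21373, 0.00000
  X=1: 0.00000, 0.25775, 0.09723, 0.32909
  X=2: 0.00000, 0.16166, 0.42767, 0.09723
  X=3: 0.00000, 0.25775, 0.21373, 0.29580
  (cells with P = 0 contribute 0)
Sum of the 16 terms: H(X,Y) = 3.2408 bits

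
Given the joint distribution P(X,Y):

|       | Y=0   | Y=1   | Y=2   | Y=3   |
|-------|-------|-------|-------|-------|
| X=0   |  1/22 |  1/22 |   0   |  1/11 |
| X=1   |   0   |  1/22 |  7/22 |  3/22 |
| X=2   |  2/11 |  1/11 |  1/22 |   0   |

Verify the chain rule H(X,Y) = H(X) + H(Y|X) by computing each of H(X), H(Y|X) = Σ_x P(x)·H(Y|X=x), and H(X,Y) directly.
H(X) = 1.4728 bits, H(Y|X) = 1.3318 bits, H(X,Y) = 2.8046 bits

Marginal of X (row sums):
  P(X=0) = 1/22 + 1/22 + 0 + 1/11 = 2/11
  P(X=1) = 0 + 1/22 + 7/22 + 3/22 = 1/2
  P(X=2) = 2/11 + 1/11 + 1/22 + 0 = 7/22
H(X) = -[(2/11)·log₂(2/11) + (1/2)·log₂(1/2) + (7/22)·log₂(7/22)]
  = 0.44717 + 0.50000 + 0.52566 = 1.4728 bits

H(Y|X) = Σ_x P(x)·H(Y|X=x):
  X=0: P(X=0) = 2/11, P(Y|X=0) = (1/4, 1/4, 0, 1/2) → H(Y|X=0) = 1.50000
  X=1: P(X=1) = 1/2, P(Y|X=1) = (0, 1/11, 7/11, 3/11) → H(Y|X=1) = 1.24067
  X=2: P(X=2) = 7/22, P(Y|X=2) = (4/7, 2/7, 1/7, 0) → H(Y|X=2) = 1.37878
H(Y|X) = (2/11)·1.50000 + (1/2)·1.24067 + (7/22)·1.37878 = 1.3318 bits

H(X,Y) = -Σ_{x,y} P(x,y) log₂ P(x,y). Per-cell terms -P(x,y)·log₂P(x,y):
  X=0: 0.20270, 0.20270, 0.00000, 0.31449
  X=1: 0.00000, 0.20270, 0.52566, 0.39197
  X=2: 0.44717, 0.31449, 0.20270, 0.00000
  (cells with P = 0 contribute 0)
Sum of the 12 terms: H(X,Y) = 2.8046 bits

Chain rule check:
  H(X) + H(Y|X) = 1.4728 + 1.3318 = 2.8046 bits
  H(X,Y) = 2.8046 bits
✓ Chain rule verified.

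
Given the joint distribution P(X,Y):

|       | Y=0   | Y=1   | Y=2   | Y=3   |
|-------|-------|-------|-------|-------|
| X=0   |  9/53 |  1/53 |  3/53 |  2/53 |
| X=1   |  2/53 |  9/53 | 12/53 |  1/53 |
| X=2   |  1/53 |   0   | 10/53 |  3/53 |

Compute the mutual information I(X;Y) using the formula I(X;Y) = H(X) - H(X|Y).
0.3886 bits

I(X;Y) = H(X) - H(X|Y)

Marginal of X (row sums):
  P(X=0) = 9/53 + 1/53 + 3/53 + 2/53 = 15/53
  P(X=1) = 2/53 + 9/53 + 12/53 + 1/53 = 24/53
  P(X=2) = 1/53 + 0 + 10/53 + 3/53 = 14/53
H(X) = -[(15/53)·log₂(15/53) + (24/53)·log₂(24/53) + (14/53)·log₂(14/53)]
  = 0.5154 + 0.5176 + 0.5073 = 1.5403 bits

Marginal of Y (column sums):
  P(Y=0) = 9/53 + 2/53 + 1/53 = 12/53
  P(Y=1) = 1/53 + 9/53 + 0 = 10/53
  P(Y=2) = 3/53 + 12/53 + 10/53 = 25/53
  P(Y=3) = 2/53 + 1/53 + 3/53 = 6/53
H(X|Y) = Σ_y P(y)·H(X|Y=y):
  Y=0: P(Y=0) = 12/53, P(X|Y=0) = (3/4, 1/6, 1/12) → H(X|Y=0) = 1.0409
  Y=1: P(Y=1) = 10/53, P(X|Y=1) = (1/10, 9/10, 0) → H(X|Y=1) = 0.4690
  Y=2: P(Y=2) = 25/53, P(X|Y=2) = (3/25, 12/25, 2/5) → H(X|Y=2) = 1.4041
  Y=3: P(Y=3) = 6/53, P(X|Y=3) = (1/3, 1/6, 1/2) → H(X|Y=3) = 1.4591
H(X|Y) = (12/53)·1.0409 + (10/53)·0.4690 + (25/53)·1.4041 + (6/53)·1.4591 = 1.1517 bits

I(X;Y) = H(X) - H(X|Y) = 1.5403 - 1.1517 = 0.3886 bits

Cross-check via I(X;Y) = H(X) + H(Y) - H(X,Y): computing H(Y) from the column sums and H(X,Y) from the 12 cells in the same way gives H(Y) = 1.8063 bits and H(X,Y) = 2.9580 bits, so
I(X;Y) = 1.5403 + 1.8063 - 2.9580 = 0.3886 bits ✓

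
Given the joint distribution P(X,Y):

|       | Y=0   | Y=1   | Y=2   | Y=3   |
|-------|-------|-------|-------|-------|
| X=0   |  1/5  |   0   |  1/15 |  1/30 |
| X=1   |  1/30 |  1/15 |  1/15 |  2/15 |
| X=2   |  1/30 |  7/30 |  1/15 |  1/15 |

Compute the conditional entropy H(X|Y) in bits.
1.1510 bits

H(X|Y) = H(X,Y) - H(Y)

H(X,Y) = -Σ_{x,y} P(x,y) log₂ P(x,y). Per-cell terms -P(x,y)·log₂P(x,y):
  X=0: 0.46439, 0.00000, 0.26046, 0.16356
  X=1: 0.16356, 0.26046, 0.26046, 0.38759
  X=2: 0.16356, 0.48989, 0.26046, 0.26046
  (cells with P = 0 contribute 0)
Sum of the 12 terms: H(X,Y) = 3.13485 bits

Marginal of Y (column sums):
  P(Y=0) = 1/5 + 1/30 + 1/30 = 4/15
  P(Y=1) = 0 + 1/15 + 7/30 = 3/10
  P(Y=2) = 1/15 + 1/15 + 1/15 = 1/5
  P(Y=3) = 1/30 + 2/15 + 1/15 = 7/30
H(Y) = -[(4/15)·log₂(4/15) + (3/10)·log₂(3/10) + (1/5)·log₂(1/5) + (7/30)·log₂(7/30)]
  = 0.50850 + 0.52109 + 0.46439 + 0.48989 = 1.98387 bits

H(X|Y) = H(X,Y) - H(Y) = 3.13485 - 1.98387 = 1.1510 bits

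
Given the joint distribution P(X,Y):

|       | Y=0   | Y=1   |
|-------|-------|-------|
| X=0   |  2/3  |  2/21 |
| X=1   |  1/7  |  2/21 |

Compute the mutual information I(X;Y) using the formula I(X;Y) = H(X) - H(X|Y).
0.0571 bits

I(X;Y) = H(X) - H(X|Y)

Marginal of X (row sums):
  P(X=0) = 2/3 + 2/21 = 16/21
  P(X=1) = 1/7 + 2/21 = 5/21
H(X) = -[(16/21)·log₂(16/21) + (5/21)·log₂(5/21)]
  = 0.2989085 + 0.4929498 = 0.791858 bits

Marginal of Y (column sums):
  P(Y=0) = 2/3 + 1/7 = 17/21
  P(Y=1) = 2/21 + 2/21 = 4/21
H(X|Y) = Σ_y P(y)·H(X|Y=y):
  Y=0: P(Y=0) = 17/21, P(X|Y=0) = (14/17, 3/17) → H(X|Y=0) = 0.6722948
  Y=1: P(Y=1) = 4/21, P(X|Y=1) = (1/2, 1/2) → H(X|Y=1) = 1.0000000
H(X|Y) = (17/21)·0.6722948 + (4/21)·1.0000000 = 0.734715 bits

I(X;Y) = H(X) - H(X|Y) = 0.791858 - 0.734715 = 0.0571 bits

Cross-check via I(X;Y) = H(X) + H(Y) - H(X,Y): computing H(Y) from the column sums and H(X,Y) from the 4 cells in the same way gives H(Y) = 0.702467 bits and H(X,Y) = 1.437181 bits, so
I(X;Y) = 0.791858 + 0.702467 - 1.437181 = 0.0571 bits ✓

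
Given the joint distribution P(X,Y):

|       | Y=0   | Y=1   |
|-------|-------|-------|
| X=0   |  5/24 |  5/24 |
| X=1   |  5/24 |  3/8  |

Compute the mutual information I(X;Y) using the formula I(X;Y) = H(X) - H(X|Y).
0.0147 bits

I(X;Y) = H(X) - H(X|Y)

Marginal of X (row sums):
  P(X=0) = 5/24 + 5/24 = 5/12
  P(X=1) = 5/24 + 3/8 = 7/12
H(X) = -[(5/12)·log₂(5/12) + (7/12)·log₂(7/12)]
  = 0.526264 + 0.453604 = 0.97987 bits

Marginal of Y (column sums):
  P(Y=0) = 5/24 + 5/24 = 5/12
  P(Y=1) = 5/24 + 3/8 = 7/12
H(X|Y) = Σ_y P(y)·H(X|Y=y):
  Y=0: P(Y=0) = 5/12, P(X|Y=0) = (1/2, 1/2) → H(X|Y=0) = 1.000000
  Y=1: P(Y=1) = 7/12, P(X|Y=1) = (5/14, 9/14) → H(X|Y=1) = 0.940286
H(X|Y) = (5/12)·1.000000 + (7/12)·0.940286 = 0.96517 bits

I(X;Y) = H(X) - H(X|Y) = 0.97987 - 0.96517 = 0.0147 bits

Cross-check via I(X;Y) = H(X) + H(Y) - H(X,Y): computing H(Y) from the column sums and H(X,Y) from the 4 cells in the same way gives H(Y) = 0.97987 bits and H(X,Y) = 1.94504 bits, so
I(X;Y) = 0.97987 + 0.97987 - 1.94504 = 0.0147 bits ✓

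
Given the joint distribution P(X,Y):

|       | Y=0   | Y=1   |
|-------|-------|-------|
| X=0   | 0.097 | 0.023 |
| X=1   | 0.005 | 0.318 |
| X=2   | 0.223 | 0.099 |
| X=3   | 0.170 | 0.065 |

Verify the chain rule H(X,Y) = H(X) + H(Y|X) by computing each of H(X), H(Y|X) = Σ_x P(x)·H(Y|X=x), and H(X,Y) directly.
H(X) = 1.9111 bits, H(Y|X) = 0.6084 bits, H(X,Y) = 2.5195 bits

Marginal of X (row sums):
  P(X=0) = 0.097 + 0.023 = 0.120
  P(X=1) = 0.005 + 0.318 = 0.323
  P(X=2) = 0.223 + 0.099 = 0.322
  P(X=3) = 0.170 + 0.065 = 0.235
H(X) = -[0.120·log₂(0.120) + 0.323·log₂(0.323) + 0.322·log₂(0.322) + 0.235·log₂(0.235)]
  = 0.3671 + 0.5266 + 0.5264 + 0.4910 = 1.9111 bits

H(Y|X) = Σ_x P(x)·H(Y|X=x):
  X=0: P(X=0) = 0.120, P(Y|X=0) = (97/120, 23/120) → H(Y|X=0) = 0.7049
  X=1: P(X=1) = 0.323, P(Y|X=1) = (5/323, 318/323) → H(Y|X=1) = 0.1152
  X=2: P(X=2) = 0.322, P(Y|X=2) = (223/322, 99/322) → H(Y|X=2) = 0.8902
  X=3: P(X=3) = 0.235, P(Y|X=3) = (34/47, 13/47) → H(Y|X=3) = 0.8508
H(Y|X) = 0.120·0.7049 + 0.323·0.1152 + 0.322·0.8902 + 0.235·0.8508 = 0.6084 bits

H(X,Y) = -Σ_{x,y} P(x,y) log₂ P(x,y). Per-cell terms -P(x,y)·log₂P(x,y):
  X=0: 0.3265, 0.1252
  X=1: 0.0382, 0.5256
  X=2: 0.4828, 0.3303
  X=3: 0.4346, 0.2563
Sum of the 8 terms: H(X,Y) = 2.5195 bits

Chain rule check:
  H(X) + H(Y|X) = 1.9111 + 0.6084 = 2.5195 bits
  H(X,Y) = 2.5195 bits
✓ Chain rule verified.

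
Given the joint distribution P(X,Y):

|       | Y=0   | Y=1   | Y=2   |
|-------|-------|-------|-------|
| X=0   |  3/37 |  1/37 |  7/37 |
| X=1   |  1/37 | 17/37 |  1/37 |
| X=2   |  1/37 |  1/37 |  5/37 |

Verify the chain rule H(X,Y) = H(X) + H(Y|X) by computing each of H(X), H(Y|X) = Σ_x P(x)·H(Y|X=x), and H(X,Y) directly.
H(X) = 1.4685 bits, H(Y|X) = 0.8895 bits, H(X,Y) = 2.3580 bits

Marginal of X (row sums):
  P(X=0) = 3/37 + 1/37 + 7/37 = 11/37
  P(X=1) = 1/37 + 17/37 + 1/37 = 19/37
  P(X=2) = 1/37 + 1/37 + 5/37 = 7/37
H(X) = -[(11/37)·log₂(11/37) + (19/37)·log₂(19/37) + (7/37)·log₂(7/37)]
  = 0.520277 + 0.493757 + 0.454451 = 1.4685 bits

H(Y|X) = Σ_x P(x)·H(Y|X=x):
  X=0: P(X=0) = 11/37, P(Y|X=0) = (3/11, 1/11, 7/11) → H(Y|X=0) = 1.240671
  X=1: P(X=1) = 19/37, P(Y|X=1) = (1/19, 17/19, 1/19) → H(Y|X=1) = 0.590724
  X=2: P(X=2) = 7/37, P(Y|X=2) = (1/7, 1/7, 5/7) → H(Y|X=2) = 1.148835
H(Y|X) = (11/37)·1.240671 + (19/37)·0.590724 + (7/37)·1.148835 = 0.8895 bits

H(X,Y) = -Σ_{x,y} P(x,y) log₂ P(x,y). Per-cell terms -P(x,y)·log₂P(x,y):
  X=0: 0.293878, 0.140796, 0.454451
  X=1: 0.140796, 0.515509, 0.140796
  X=2: 0.140796, 0.140796, 0.390206
Sum of the 9 terms: H(X,Y) = 2.3580 bits

Chain rule check:
  H(X) + H(Y|X) = 1.4685 + 0.8895 = 2.3580 bits
  H(X,Y) = 2.3580 bits
✓ Chain rule verified.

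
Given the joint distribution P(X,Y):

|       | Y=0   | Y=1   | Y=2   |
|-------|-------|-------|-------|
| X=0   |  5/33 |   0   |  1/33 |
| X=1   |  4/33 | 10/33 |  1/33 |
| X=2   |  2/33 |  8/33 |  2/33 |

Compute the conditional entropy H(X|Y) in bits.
1.2207 bits

H(X|Y) = H(X,Y) - H(Y)

H(X,Y) = -Σ_{x,y} P(x,y) log₂ P(x,y). Per-cell terms -P(x,y)·log₂P(x,y):
  X=0: 0.41249, 0.00000, 0.15286
  X=1: 0.36902, 0.52196, 0.15286
  X=2: 0.24511, 0.49561, 0.24511
  (cells with P = 0 contribute 0)
Sum of the 9 terms: H(X,Y) = 2.5950 bits

Marginal of Y (column sums):
  P(Y=0) = 5/33 + 4/33 + 2/33 = 1/3
  P(Y=1) = 0 + 10/33 + 8/33 = 6/11
  P(Y=2) = 1/33 + 1/33 + 2/33 = 4/33
H(Y) = -[(1/3)·log₂(1/3) + (6/11)·log₂(6/11) + (4/33)·log₂(4/33)]
  = 0.52832 + 0.47698 + 0.36902 = 1.3743 bits

H(X|Y) = H(X,Y) - H(Y) = 2.5950 - 1.3743 = 1.2207 bits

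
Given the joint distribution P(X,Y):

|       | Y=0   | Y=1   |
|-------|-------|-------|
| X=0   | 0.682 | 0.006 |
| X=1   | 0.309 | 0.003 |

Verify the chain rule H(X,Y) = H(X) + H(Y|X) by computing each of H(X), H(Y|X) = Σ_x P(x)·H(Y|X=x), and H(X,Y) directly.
H(X) = 0.8955 bits, H(Y|X) = 0.0741 bits, H(X,Y) = 0.9695 bits

Marginal of X (row sums):
  P(X=0) = 0.682 + 0.006 = 0.688
  P(X=1) = 0.309 + 0.003 = 0.312
H(X) = -[0.688·log₂(0.688) + 0.312·log₂(0.312)]
  = 0.3712 + 0.5243 = 0.8955 bits

H(Y|X) = Σ_x P(x)·H(Y|X=x):
  X=0: P(X=0) = 0.688, P(Y|X=0) = (341/344, 3/344) → H(Y|X=0) = 0.0722
  X=1: P(X=1) = 0.312, P(Y|X=1) = (103/104, 1/104) → H(Y|X=1) = 0.0782
H(Y|X) = 0.688·0.0722 + 0.312·0.0782 = 0.0741 bits

H(X,Y) = -Σ_{x,y} P(x,y) log₂ P(x,y). Per-cell terms -P(x,y)·log₂P(x,y):
  X=0: 0.3766, 0.0443
  X=1: 0.5235, 0.0251
Sum of the 4 terms: H(X,Y) = 0.9695 bits

Chain rule check:
  H(X) + H(Y|X) = 0.8955 + 0.0741 = 0.9696 bits
  H(X,Y) = 0.9695 bits
✓ Chain rule verified (Δ = 0.0001 is 4-dp rounding noise: each of the three values was rounded independently).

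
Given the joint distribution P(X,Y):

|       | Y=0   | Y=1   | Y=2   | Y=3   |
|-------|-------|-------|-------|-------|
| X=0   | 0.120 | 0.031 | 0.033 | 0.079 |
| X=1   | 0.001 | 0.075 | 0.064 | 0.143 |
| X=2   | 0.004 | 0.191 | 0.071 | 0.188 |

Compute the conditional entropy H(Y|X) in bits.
1.5923 bits

H(Y|X) = H(X,Y) - H(X)

H(X,Y) = -Σ_{x,y} P(x,y) log₂ P(x,y). Per-cell terms -P(x,y)·log₂P(x,y):
  X=0: 0.36707, 0.15536, 0.16241, 0.28930
  X=1: 0.00997, 0.28027, 0.25381, 0.40125
  X=2: 0.03186, 0.45618, 0.27094, 0.45330
Sum of the 12 terms: H(X,Y) = 3.1317 bits

Marginal of X (row sums):
  P(X=0) = 0.120 + 0.031 + 0.033 + 0.079 = 0.263
  P(X=1) = 0.001 + 0.075 + 0.064 + 0.143 = 0.283
  P(X=2) = 0.004 + 0.191 + 0.071 + 0.188 = 0.454
H(X) = -[0.263·log₂(0.263) + 0.283·log₂(0.283) + 0.454·log₂(0.454)]
  = 0.50677 + 0.51538 + 0.51721 = 1.5394 bits

H(Y|X) = H(X,Y) - H(X) = 3.1317 - 1.5394 = 1.5923 bits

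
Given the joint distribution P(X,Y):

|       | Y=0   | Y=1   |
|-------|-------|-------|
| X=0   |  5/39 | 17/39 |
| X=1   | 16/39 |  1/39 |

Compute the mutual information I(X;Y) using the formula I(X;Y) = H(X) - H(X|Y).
0.4189 bits

I(X;Y) = H(X) - H(X|Y)

Marginal of X (row sums):
  P(X=0) = 5/39 + 17/39 = 22/39
  P(X=1) = 16/39 + 1/39 = 17/39
H(X) = -[(22/39)·log₂(22/39) + (17/39)·log₂(17/39)]
  = 0.46593 + 0.52218 = 0.98811 bits

Marginal of Y (column sums):
  P(Y=0) = 5/39 + 16/39 = 7/13
  P(Y=1) = 17/39 + 1/39 = 6/13
H(X|Y) = Σ_y P(y)·H(X|Y=y):
  Y=0: P(Y=0) = 7/13, P(X|Y=0) = (5/21, 16/21) → H(X|Y=0) = 0.79186
  Y=1: P(Y=1) = 6/13, P(X|Y=1) = (17/18, 1/18) → H(X|Y=1) = 0.30954
H(X|Y) = (7/13)·0.79186 + (6/13)·0.30954 = 0.56925 bits

I(X;Y) = H(X) - H(X|Y) = 0.98811 - 0.56925 = 0.4189 bits

Cross-check via I(X;Y) = H(X) + H(Y) - H(X,Y): computing H(Y) from the column sums and H(X,Y) from the 4 cells in the same way gives H(Y) = 0.99573 bits and H(X,Y) = 1.56498 bits, so
I(X;Y) = 0.98811 + 0.99573 - 1.56498 = 0.4189 bits ✓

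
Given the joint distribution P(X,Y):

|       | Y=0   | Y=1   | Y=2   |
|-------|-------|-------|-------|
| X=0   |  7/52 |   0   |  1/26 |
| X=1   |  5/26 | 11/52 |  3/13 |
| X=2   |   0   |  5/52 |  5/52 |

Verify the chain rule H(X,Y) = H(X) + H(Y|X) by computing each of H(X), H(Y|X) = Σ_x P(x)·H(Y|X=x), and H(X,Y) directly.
H(X) = 1.3117 bits, H(Y|X) = 1.3279 bits, H(X,Y) = 2.6396 bits

Marginal of X (row sums):
  P(X=0) = 7/52 + 0 + 1/26 = 9/52
  P(X=1) = 5/26 + 11/52 + 3/13 = 33/52
  P(X=2) = 0 + 5/52 + 5/52 = 5/26
H(X) = -[(9/52)·log₂(9/52) + (33/52)·log₂(33/52) + (5/26)·log₂(5/26)]
  = 0.43797 + 0.41634 + 0.45741 = 1.3117 bits

H(Y|X) = Σ_x P(x)·H(Y|X=x):
  X=0: P(X=0) = 9/52, P(Y|X=0) = (7/9, 0, 2/9) → H(Y|X=0) = 0.76420
  X=1: P(X=1) = 33/52, P(Y|X=1) = (10/33, 1/3, 4/11) → H(Y|X=1) = 1.58098
  X=2: P(X=2) = 5/26, P(Y|X=2) = (0, 1/2, 1/2) → H(Y|X=2) = 1.00000
H(Y|X) = (9/52)·0.76420 + (33/52)·1.58098 + (5/26)·1.00000 = 1.3279 bits

H(X,Y) = -Σ_{x,y} P(x,y) log₂ P(x,y). Per-cell terms -P(x,y)·log₂P(x,y):
  X=0: 0.38945, 0.00000, 0.18079
  X=1: 0.45741, 0.47406, 0.48819
  X=2: 0.00000, 0.32486, 0.32486
  (cells with P = 0 contribute 0)
Sum of the 9 terms: H(X,Y) = 2.6396 bits

Chain rule check:
  H(X) + H(Y|X) = 1.3117 + 1.3279 = 2.6396 bits
  H(X,Y) = 2.6396 bits
✓ Chain rule verified.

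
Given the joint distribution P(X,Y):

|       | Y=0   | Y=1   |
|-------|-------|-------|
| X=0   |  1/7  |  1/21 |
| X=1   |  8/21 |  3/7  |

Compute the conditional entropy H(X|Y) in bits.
0.6661 bits

H(X|Y) = H(X,Y) - H(Y)

H(X,Y) = -Σ_{x,y} P(x,y) log₂ P(x,y). Per-cell terms -P(x,y)·log₂P(x,y):
  X=0: 0.40105, 0.20916
  X=1: 0.53041, 0.52388
Sum of the 4 terms: H(X,Y) = 1.6645 bits

Marginal of Y (column sums):
  P(Y=0) = 1/7 + 8/21 = 11/21
  P(Y=1) = 1/21 + 3/7 = 10/21
H(Y) = -[(11/21)·log₂(11/21) + (10/21)·log₂(10/21)]
  = 0.48865 + 0.50971 = 0.9984 bits

H(X|Y) = H(X,Y) - H(Y) = 1.6645 - 0.9984 = 0.6661 bits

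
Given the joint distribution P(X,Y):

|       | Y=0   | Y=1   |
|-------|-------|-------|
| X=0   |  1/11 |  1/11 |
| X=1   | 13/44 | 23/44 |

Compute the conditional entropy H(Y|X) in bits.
0.9539 bits

H(Y|X) = H(X,Y) - H(X)

H(X,Y) = -Σ_{x,y} P(x,y) log₂ P(x,y). Per-cell terms -P(x,y)·log₂P(x,y):
  X=0: 0.31449, 0.31449
  X=1: 0.51970, 0.48920
Sum of the 4 terms: H(X,Y) = 1.6379 bits

Marginal of X (row sums):
  P(X=0) = 1/11 + 1/11 = 2/11
  P(X=1) = 13/44 + 23/44 = 9/11
H(X) = -[(2/11)·log₂(2/11) + (9/11)·log₂(9/11)]
  = 0.44717 + 0.23687 = 0.6840 bits

H(Y|X) = H(X,Y) - H(X) = 1.6379 - 0.6840 = 0.9539 bits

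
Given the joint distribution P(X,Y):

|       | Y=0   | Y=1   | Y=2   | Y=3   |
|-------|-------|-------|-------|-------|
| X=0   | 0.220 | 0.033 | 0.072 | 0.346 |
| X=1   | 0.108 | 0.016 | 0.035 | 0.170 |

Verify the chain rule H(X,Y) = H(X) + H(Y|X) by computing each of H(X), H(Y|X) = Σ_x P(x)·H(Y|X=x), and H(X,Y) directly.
H(X) = 0.9139 bits, H(Y|X) = 1.5783 bits, H(X,Y) = 2.4922 bits

Marginal of X (row sums):
  P(X=0) = 0.220 + 0.033 + 0.072 + 0.346 = 0.671
  P(X=1) = 0.108 + 0.016 + 0.035 + 0.170 = 0.329
H(X) = -[0.671·log₂(0.671) + 0.329·log₂(0.329)]
  = 0.38624 + 0.52766 = 0.9139 bits

H(Y|X) = Σ_x P(x)·H(Y|X=x):
  X=0: P(X=0) = 0.671, P(Y|X=0) = (20/61, 3/61, 72/671, 346/671) → H(Y|X=0) = 1.57947
  X=1: P(X=1) = 0.329, P(Y|X=1) = (108/329, 16/329, 5/47, 170/329) → H(Y|X=1) = 1.57578
H(Y|X) = 0.671·1.57947 + 0.329·1.57578 = 1.5783 bits

H(X,Y) = -Σ_{x,y} P(x,y) log₂ P(x,y). Per-cell terms -P(x,y)·log₂P(x,y):
  X=0: 0.48057, 0.16241, 0.27330, 0.52978
  X=1: 0.34678, 0.09545, 0.16928, 0.43459
Sum of the 8 terms: H(X,Y) = 2.4922 bits

Chain rule check:
  H(X) + H(Y|X) = 0.9139 + 1.5783 = 2.4922 bits
  H(X,Y) = 2.4922 bits
✓ Chain rule verified.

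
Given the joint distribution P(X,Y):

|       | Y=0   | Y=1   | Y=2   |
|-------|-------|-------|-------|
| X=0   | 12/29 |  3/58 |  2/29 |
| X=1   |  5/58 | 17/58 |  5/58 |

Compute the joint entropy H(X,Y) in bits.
2.1425 bits

H(X,Y) = -Σ_{x,y} P(x,y) log₂ P(x,y). Per-cell terms -P(x,y)·log₂P(x,y):
  X=0: 0.52677, 0.22102, 0.26607
  X=1: 0.30483, 0.51894, 0.30483
Sum of the 6 terms: H(X,Y) = 2.1425 bits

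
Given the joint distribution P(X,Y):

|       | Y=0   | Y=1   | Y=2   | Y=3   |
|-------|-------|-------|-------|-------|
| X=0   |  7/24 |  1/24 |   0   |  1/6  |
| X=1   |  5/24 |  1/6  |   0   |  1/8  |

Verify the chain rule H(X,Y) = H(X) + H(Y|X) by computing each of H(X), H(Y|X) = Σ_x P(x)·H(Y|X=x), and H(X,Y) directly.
H(X) = 1.0000 bits, H(Y|X) = 1.4176 bits, H(X,Y) = 2.4176 bits

Marginal of X (row sums):
  P(X=0) = 7/24 + 1/24 + 0 + 1/6 = 1/2
  P(X=1) = 5/24 + 1/6 + 0 + 1/8 = 1/2
H(X) = -[(1/2)·log₂(1/2) + (1/2)·log₂(1/2)]
  = 0.50000 + 0.50000 = 1.0000 bits

H(Y|X) = Σ_x P(x)·H(Y|X=x):
  X=0: P(X=0) = 1/2, P(Y|X=0) = (7/12, 1/12, 0, 1/3) → H(Y|X=0) = 1.28067
  X=1: P(X=1) = 1/2, P(Y|X=1) = (5/12, 1/3, 0, 1/4) → H(Y|X=1) = 1.55459
H(Y|X) = (1/2)·1.28067 + (1/2)·1.55459 = 1.4176 bits

H(X,Y) = -Σ_{x,y} P(x,y) log₂ P(x,y). Per-cell terms -P(x,y)·log₂P(x,y):
  X=0: 0.51847, 0.19104, 0.00000, 0.43083
  X=1: 0.47147, 0.43083, 0.00000, 0.37500
  (cells with P = 0 contribute 0)
Sum of the 8 terms: H(X,Y) = 2.4176 bits

Chain rule check:
  H(X) + H(Y|X) = 1.0000 + 1.4176 = 2.4176 bits
  H(X,Y) = 2.4176 bits
✓ Chain rule verified.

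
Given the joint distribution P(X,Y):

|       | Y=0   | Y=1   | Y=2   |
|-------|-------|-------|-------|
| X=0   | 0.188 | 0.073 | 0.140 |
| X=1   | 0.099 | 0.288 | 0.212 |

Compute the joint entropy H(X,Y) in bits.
2.4480 bits

H(X,Y) = -Σ_{x,y} P(x,y) log₂ P(x,y). Per-cell terms -P(x,y)·log₂P(x,y):
  X=0: 0.45330, 0.27565, 0.39711
  X=1: 0.33031, 0.51721, 0.47443
Sum of the 6 terms: H(X,Y) = 2.4480 bits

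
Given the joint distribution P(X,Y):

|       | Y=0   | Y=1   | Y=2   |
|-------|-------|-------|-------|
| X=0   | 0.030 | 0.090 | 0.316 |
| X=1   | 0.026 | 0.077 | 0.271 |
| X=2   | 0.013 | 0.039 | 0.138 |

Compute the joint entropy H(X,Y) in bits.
2.5801 bits

H(X,Y) = -Σ_{x,y} P(x,y) log₂ P(x,y). Per-cell terms -P(x,y)·log₂P(x,y):
  X=0: 0.1518, 0.3127, 0.5252
  X=1: 0.1369, 0.2848, 0.5105
  X=2: 0.0814, 0.1825, 0.3943
Sum of the 9 terms: H(X,Y) = 2.5801 bits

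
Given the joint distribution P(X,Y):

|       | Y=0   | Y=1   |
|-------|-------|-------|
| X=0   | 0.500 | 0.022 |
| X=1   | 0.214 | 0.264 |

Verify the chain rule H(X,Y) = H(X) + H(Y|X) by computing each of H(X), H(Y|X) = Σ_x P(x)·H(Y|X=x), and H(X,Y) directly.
H(X) = 0.9986 bits, H(Y|X) = 0.6058 bits, H(X,Y) = 1.6044 bits

Marginal of X (row sums):
  P(X=0) = 0.500 + 0.022 = 0.522
  P(X=1) = 0.214 + 0.264 = 0.478
H(X) = -[0.522·log₂(0.522) + 0.478·log₂(0.478)]
  = 0.48957 + 0.50903 = 0.9986 bits

H(Y|X) = Σ_x P(x)·H(Y|X=x):
  X=0: P(X=0) = 0.522, P(Y|X=0) = (250/261, 11/261) → H(Y|X=0) = 0.25204
  X=1: P(X=1) = 0.478, P(Y|X=1) = (107/239, 132/239) → H(Y|X=1) = 0.99209
H(Y|X) = 0.522·0.25204 + 0.478·0.99209 = 0.6058 bits

H(X,Y) = -Σ_{x,y} P(x,y) log₂ P(x,y). Per-cell terms -P(x,y)·log₂P(x,y):
  X=0: 0.50000, 0.12114
  X=1: 0.47600, 0.50725
Sum of the 4 terms: H(X,Y) = 1.6044 bits

Chain rule check:
  H(X) + H(Y|X) = 0.9986 + 0.6058 = 1.6044 bits
  H(X,Y) = 1.6044 bits
✓ Chain rule verified.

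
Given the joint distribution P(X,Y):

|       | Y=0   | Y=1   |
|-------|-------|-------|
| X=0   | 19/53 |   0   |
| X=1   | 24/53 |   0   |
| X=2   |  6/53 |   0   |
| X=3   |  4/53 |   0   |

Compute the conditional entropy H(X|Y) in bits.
1.6853 bits

H(X|Y) = H(X,Y) - H(Y)

H(X,Y) = -Σ_{x,y} P(x,y) log₂ P(x,y). Per-cell terms -P(x,y)·log₂P(x,y):
  X=0: 0.53056, 0.00000
  X=1: 0.51757, 0.00000
  X=2: 0.35581, 0.00000
  X=3: 0.28135, 0.00000
  (cells with P = 0 contribute 0)
Sum of the 8 terms: H(X,Y) = 1.6853 bits

Marginal of Y (column sums):
  P(Y=0) = 19/53 + 24/53 + 6/53 + 4/53 = 1
  P(Y=1) = 0 + 0 + 0 + 0 = 0
H(Y) = -[1·log₂(1)]   (outcomes with P = 0 contribute 0)
  = 0.0000 bits

H(X|Y) = H(X,Y) - H(Y) = 1.6853 - 0.0000 = 1.6853 bits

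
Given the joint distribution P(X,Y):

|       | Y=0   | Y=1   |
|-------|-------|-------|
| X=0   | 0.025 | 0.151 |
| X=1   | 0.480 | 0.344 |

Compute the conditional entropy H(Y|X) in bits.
0.9115 bits

H(Y|X) = H(X,Y) - H(X)

H(X,Y) = -Σ_{x,y} P(x,y) log₂ P(x,y). Per-cell terms -P(x,y)·log₂P(x,y):
  X=0: 0.1330, 0.4118
  X=1: 0.5083, 0.5296
Sum of the 4 terms: H(X,Y) = 1.5827 bits

Marginal of X (row sums):
  P(X=0) = 0.025 + 0.151 = 0.176
  P(X=1) = 0.480 + 0.344 = 0.824
H(X) = -[0.176·log₂(0.176) + 0.824·log₂(0.824)]
  = 0.4411 + 0.2301 = 0.6712 bits

H(Y|X) = H(X,Y) - H(X) = 1.5827 - 0.6712 = 0.9115 bits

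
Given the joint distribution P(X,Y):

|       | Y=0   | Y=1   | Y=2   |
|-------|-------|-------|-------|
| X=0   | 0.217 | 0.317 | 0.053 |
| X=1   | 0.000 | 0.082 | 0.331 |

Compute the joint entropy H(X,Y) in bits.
2.0522 bits

H(X,Y) = -Σ_{x,y} P(x,y) log₂ P(x,y). Per-cell terms -P(x,y)·log₂P(x,y):
  X=0: 0.4783, 0.5254, 0.2246
  X=1: 0.0000, 0.2959, 0.5280
  (cells with P = 0 contribute 0)
Sum of the 6 terms: H(X,Y) = 2.0522 bits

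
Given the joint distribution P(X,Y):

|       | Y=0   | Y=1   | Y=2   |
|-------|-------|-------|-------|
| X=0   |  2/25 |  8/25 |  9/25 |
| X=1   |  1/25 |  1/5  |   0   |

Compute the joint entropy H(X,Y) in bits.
1.9983 bits

H(X,Y) = -Σ_{x,y} P(x,y) log₂ P(x,y). Per-cell terms -P(x,y)·log₂P(x,y):
  X=0: 0.2915, 0.5260, 0.5306
  X=1: 0.1858, 0.4644, 0.0000
  (cells with P = 0 contribute 0)
Sum of the 6 terms: H(X,Y) = 1.9983 bits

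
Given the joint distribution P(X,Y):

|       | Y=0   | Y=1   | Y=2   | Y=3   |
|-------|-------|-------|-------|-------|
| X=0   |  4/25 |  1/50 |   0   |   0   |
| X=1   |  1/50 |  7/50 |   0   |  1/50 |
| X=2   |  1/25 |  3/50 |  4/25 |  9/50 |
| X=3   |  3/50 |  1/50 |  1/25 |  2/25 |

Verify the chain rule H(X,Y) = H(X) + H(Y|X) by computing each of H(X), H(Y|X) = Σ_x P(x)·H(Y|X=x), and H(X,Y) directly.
H(X) = 1.8761 bits, H(Y|X) = 1.4139 bits, H(X,Y) = 3.2900 bits

Marginal of X (row sums):
  P(X=0) = 4/25 + 1/50 + 0 + 0 = 9/50
  P(X=1) = 1/50 + 7/50 + 0 + 1/50 = 9/50
  P(X=2) = 1/25 + 3/50 + 4/25 + 9/50 = 11/25
  P(X=3) = 3/50 + 1/50 + 1/25 + 2/25 = 1/5
H(X) = -[(9/50)·log₂(9/50) + (9/50)·log₂(9/50) + (11/25)·log₂(11/25) + (1/5)·log₂(1/5)]
  = 0.445308 + 0.445308 + 0.521147 + 0.464386 = 1.8761 bits

H(Y|X) = Σ_x P(x)·H(Y|X=x):
  X=0: P(X=0) = 9/50, P(Y|X=0) = (8/9, 1/9, 0, 0) → H(Y|X=0) = 0.503258
  X=1: P(X=1) = 9/50, P(Y|X=1) = (1/9, 7/9, 0, 1/9) → H(Y|X=1) = 0.986427
  X=2: P(X=2) = 11/25, P(Y|X=2) = (1/11, 3/22, 4/11, 9/22) → H(Y|X=2) = 1.764695
  X=3: P(X=3) = 1/5, P(Y|X=3) = (3/10, 1/10, 1/5, 2/5) → H(Y|X=3) = 1.846439
H(Y|X) = (9/50)·0.503258 + (9/50)·0.986427 + (11/25)·1.764695 + (1/5)·1.846439 = 1.4139 bits

H(X,Y) = -Σ_{x,y} P(x,y) log₂ P(x,y). Per-cell terms -P(x,y)·log₂P(x,y):
  X=0: 0.423017, 0.112877, 0.000000, 0.000000
  X=1: 0.112877, 0.397110, 0.000000, 0.112877
  X=2: 0.185754, 0.243534, 0.423017, 0.445308
  X=3: 0.243534, 0.112877, 0.185754, 0.291508
  (cells with P = 0 contribute 0)
Sum of the 16 terms: H(X,Y) = 3.2900 bits

Chain rule check:
  H(X) + H(Y|X) = 1.8761 + 1.4139 = 3.2900 bits
  H(X,Y) = 3.2900 bits
✓ Chain rule verified.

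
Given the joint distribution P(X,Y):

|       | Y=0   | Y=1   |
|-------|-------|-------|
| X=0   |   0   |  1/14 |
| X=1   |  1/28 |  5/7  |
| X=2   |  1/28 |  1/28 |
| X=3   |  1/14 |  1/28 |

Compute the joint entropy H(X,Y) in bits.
1.5774 bits

H(X,Y) = -Σ_{x,y} P(x,y) log₂ P(x,y). Per-cell terms -P(x,y)·log₂P(x,y):
  X=0: 0.00000, 0.27195
  X=1: 0.17169, 0.34673
  X=2: 0.17169, 0.17169
  X=3: 0.27195, 0.17169
  (cells with P = 0 contribute 0)
Sum of the 8 terms: H(X,Y) = 1.5774 bits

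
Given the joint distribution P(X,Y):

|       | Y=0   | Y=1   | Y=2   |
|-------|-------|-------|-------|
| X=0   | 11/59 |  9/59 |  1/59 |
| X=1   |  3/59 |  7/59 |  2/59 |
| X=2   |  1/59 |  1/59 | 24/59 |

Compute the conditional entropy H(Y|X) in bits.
0.9227 bits

H(Y|X) = H(X,Y) - H(X)

H(X,Y) = -Σ_{x,y} P(x,y) log₂ P(x,y). Per-cell terms -P(x,y)·log₂P(x,y):
  X=0: 0.4518, 0.4138, 0.0997
  X=1: 0.2185, 0.3649, 0.1655
  X=2: 0.0997, 0.0997, 0.5279
Sum of the 9 terms: H(X,Y) = 2.4415 bits

Marginal of X (row sums):
  P(X=0) = 11/59 + 9/59 + 1/59 = 21/59
  P(X=1) = 3/59 + 7/59 + 2/59 = 12/59
  P(X=2) = 1/59 + 1/59 + 24/59 = 26/59
H(X) = -[(21/59)·log₂(21/59) + (12/59)·log₂(12/59) + (26/59)·log₂(26/59)]
  = 0.5305 + 0.4673 + 0.5210 = 1.5188 bits

H(Y|X) = H(X,Y) - H(X) = 2.4415 - 1.5188 = 0.9227 bits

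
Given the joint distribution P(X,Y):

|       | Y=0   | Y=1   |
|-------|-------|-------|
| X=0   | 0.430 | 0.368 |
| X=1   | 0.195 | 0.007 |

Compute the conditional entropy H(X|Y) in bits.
0.6099 bits

H(X|Y) = H(X,Y) - H(Y)

H(X,Y) = -Σ_{x,y} P(x,y) log₂ P(x,y). Per-cell terms -P(x,y)·log₂P(x,y):
  X=0: 0.5236, 0.5307
  X=1: 0.4599, 0.0501
Sum of the 4 terms: H(X,Y) = 1.5643 bits

Marginal of Y (column sums):
  P(Y=0) = 0.430 + 0.195 = 0.625
  P(Y=1) = 0.368 + 0.007 = 0.375
H(Y) = -[0.625·log₂(0.625) + 0.375·log₂(0.375)]
  = 0.4238 + 0.5306 = 0.9544 bits

H(X|Y) = H(X,Y) - H(Y) = 1.5643 - 0.9544 = 0.6099 bits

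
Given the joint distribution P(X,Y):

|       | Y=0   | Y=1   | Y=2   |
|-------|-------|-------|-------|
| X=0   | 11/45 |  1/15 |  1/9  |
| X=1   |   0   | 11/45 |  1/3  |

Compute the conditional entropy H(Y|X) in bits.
1.1521 bits

H(Y|X) = H(X,Y) - H(X)

H(X,Y) = -Σ_{x,y} P(x,y) log₂ P(x,y). Per-cell terms -P(x,y)·log₂P(x,y):
  X=0: 0.4968, 0.2605, 0.3522
  X=1: 0.0000, 0.4968, 0.5283
  (cells with P = 0 contribute 0)
Sum of the 6 terms: H(X,Y) = 2.1346 bits

Marginal of X (row sums):
  P(X=0) = 11/45 + 1/15 + 1/9 = 19/45
  P(X=1) = 0 + 11/45 + 1/3 = 26/45
H(X) = -[(19/45)·log₂(19/45) + (26/45)·log₂(26/45)]
  = 0.5252 + 0.4573 = 0.9825 bits

H(Y|X) = H(X,Y) - H(X) = 2.1346 - 0.9825 = 1.1521 bits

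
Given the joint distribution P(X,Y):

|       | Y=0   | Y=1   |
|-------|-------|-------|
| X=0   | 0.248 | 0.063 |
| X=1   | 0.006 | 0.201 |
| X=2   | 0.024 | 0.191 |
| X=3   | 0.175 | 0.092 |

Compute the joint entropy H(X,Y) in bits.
2.6017 bits

H(X,Y) = -Σ_{x,y} P(x,y) log₂ P(x,y). Per-cell terms -P(x,y)·log₂P(x,y):
  X=0: 0.49887, 0.25128
  X=1: 0.04428, 0.46526
  X=2: 0.12914, 0.45618
  X=3: 0.44005, 0.31668
Sum of the 8 terms: H(X,Y) = 2.6017 bits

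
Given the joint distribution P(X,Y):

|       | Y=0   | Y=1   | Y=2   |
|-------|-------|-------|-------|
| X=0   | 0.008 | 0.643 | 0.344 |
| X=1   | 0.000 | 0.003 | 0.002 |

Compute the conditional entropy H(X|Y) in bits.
0.0453 bits

H(X|Y) = H(X,Y) - H(Y)

H(X,Y) = -Σ_{x,y} P(x,y) log₂ P(x,y). Per-cell terms -P(x,y)·log₂P(x,y):
  X=0: 0.055726, 0.409661, 0.529595
  X=1: 0.000000, 0.025142, 0.017932
  (cells with P = 0 contribute 0)
Sum of the 6 terms: H(X,Y) = 1.03806 bits

Marginal of Y (column sums):
  P(Y=0) = 0.008 + 0.000 = 0.008
  P(Y=1) = 0.643 + 0.003 = 0.646
  P(Y=2) = 0.344 + 0.002 = 0.346
H(Y) = -[0.008·log₂(0.008) + 0.646·log₂(0.646) + 0.346·log₂(0.346)]
  = 0.055726 + 0.407234 + 0.529780 = 0.99274 bits

H(X|Y) = H(X,Y) - H(Y) = 1.03806 - 0.99274 = 0.0453 bits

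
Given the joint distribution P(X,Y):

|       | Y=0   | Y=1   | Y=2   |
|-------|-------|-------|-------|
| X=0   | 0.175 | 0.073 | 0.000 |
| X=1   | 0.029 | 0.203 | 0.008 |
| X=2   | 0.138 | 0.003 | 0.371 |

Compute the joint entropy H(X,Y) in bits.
2.3367 bits

H(X,Y) = -Σ_{x,y} P(x,y) log₂ P(x,y). Per-cell terms -P(x,y)·log₂P(x,y):
  X=0: 0.44005, 0.27565, 0.00000
  X=1: 0.14813, 0.46699, 0.05573
  X=2: 0.39430, 0.02514, 0.53072
  (cells with P = 0 contribute 0)
Sum of the 9 terms: H(X,Y) = 2.3367 bits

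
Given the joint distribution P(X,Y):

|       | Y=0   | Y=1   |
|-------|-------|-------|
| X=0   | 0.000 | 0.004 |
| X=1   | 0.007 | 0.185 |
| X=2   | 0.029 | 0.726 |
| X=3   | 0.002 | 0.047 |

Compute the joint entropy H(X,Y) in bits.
1.2411 bits

H(X,Y) = -Σ_{x,y} P(x,y) log₂ P(x,y). Per-cell terms -P(x,y)·log₂P(x,y):
  X=0: 0.0000, 0.0319
  X=1: 0.0501, 0.4504
  X=2: 0.1481, 0.3354
  X=3: 0.0179, 0.2073
  (cells with P = 0 contribute 0)
Sum of the 8 terms: H(X,Y) = 1.2411 bits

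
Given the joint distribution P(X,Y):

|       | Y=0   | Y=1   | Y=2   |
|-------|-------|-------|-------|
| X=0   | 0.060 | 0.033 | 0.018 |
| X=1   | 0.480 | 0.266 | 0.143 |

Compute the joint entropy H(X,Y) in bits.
1.9280 bits

H(X,Y) = -Σ_{x,y} P(x,y) log₂ P(x,y). Per-cell terms -P(x,y)·log₂P(x,y):
  X=0: 0.24353, 0.16241, 0.10433
  X=1: 0.50827, 0.50819, 0.40125
Sum of the 6 terms: H(X,Y) = 1.9280 bits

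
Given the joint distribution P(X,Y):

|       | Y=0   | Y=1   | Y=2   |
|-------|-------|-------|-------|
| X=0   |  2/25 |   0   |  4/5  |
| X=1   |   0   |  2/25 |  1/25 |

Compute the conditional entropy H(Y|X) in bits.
0.4970 bits

H(Y|X) = H(X,Y) - H(X)

H(X,Y) = -Σ_{x,y} P(x,y) log₂ P(x,y). Per-cell terms -P(x,y)·log₂P(x,y):
  X=0: 0.2915085, 0.0000000, 0.2575425
  X=1: 0.0000000, 0.2915085, 0.1857542
  (cells with P = 0 contribute 0)
Sum of the 6 terms: H(X,Y) = 1.026314 bits

Marginal of X (row sums):
  P(X=0) = 2/25 + 0 + 4/5 = 22/25
  P(X=1) = 0 + 2/25 + 1/25 = 3/25
H(X) = -[(22/25)·log₂(22/25) + (3/25)·log₂(3/25)]
  = 0.1622936 + 0.3670672 = 0.529361 bits

H(Y|X) = H(X,Y) - H(X) = 1.026314 - 0.529361 = 0.4970 bits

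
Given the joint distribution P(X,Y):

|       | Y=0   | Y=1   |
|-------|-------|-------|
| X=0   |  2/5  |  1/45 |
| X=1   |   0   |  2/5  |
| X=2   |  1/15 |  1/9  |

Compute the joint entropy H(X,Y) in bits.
1.7923 bits

H(X,Y) = -Σ_{x,y} P(x,y) log₂ P(x,y). Per-cell terms -P(x,y)·log₂P(x,y):
  X=0: 0.5288, 0.1220
  X=1: 0.0000, 0.5288
  X=2: 0.2605, 0.3522
  (cells with P = 0 contribute 0)
Sum of the 6 terms: H(X,Y) = 1.7923 bits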